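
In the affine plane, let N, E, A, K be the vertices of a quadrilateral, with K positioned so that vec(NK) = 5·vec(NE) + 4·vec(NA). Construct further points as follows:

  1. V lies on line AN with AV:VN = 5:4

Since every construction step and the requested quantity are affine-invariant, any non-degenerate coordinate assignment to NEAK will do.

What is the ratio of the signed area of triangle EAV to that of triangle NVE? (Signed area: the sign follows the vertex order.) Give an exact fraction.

[EAV]:[NVE] = -5/4

Set N = (0, 0), E = (1, 0), A = (0, 1), K = (5, 4); any affine frame gives the same invariant.
1. V lies on line AN with AV:VN = 5:4 ⇒ V = (0, 4/9)
2·[EAV] = 5/9, 2·[NVE] = -4/9
[EAV]:[NVE] = 5/9:-4/9 = -5/4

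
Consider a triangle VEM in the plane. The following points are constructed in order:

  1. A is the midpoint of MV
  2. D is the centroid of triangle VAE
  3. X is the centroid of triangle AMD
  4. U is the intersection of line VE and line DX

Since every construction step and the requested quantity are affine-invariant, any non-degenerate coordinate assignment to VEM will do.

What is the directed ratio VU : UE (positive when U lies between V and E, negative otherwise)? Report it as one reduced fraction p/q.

VU:UE = 3/4

Assign V = (0, 0), E = (1, 0), M = (0, 1) — the answer is frame-independent, so this choice is without loss of generality.
1. A is the midpoint of MV ⇒ A = (0, 1/2)
2. D is the centroid of triangle VAE ⇒ D = (1/3, 1/6)
3. X is the centroid of triangle AMD ⇒ X = (1/9, 5/9)
4. U is the intersection of line VE and line DX ⇒ U = (3/7, 0)
U = V + t·(E−V) with t = 3/7, so VU:UE = t:(1−t) = 3/7:4/7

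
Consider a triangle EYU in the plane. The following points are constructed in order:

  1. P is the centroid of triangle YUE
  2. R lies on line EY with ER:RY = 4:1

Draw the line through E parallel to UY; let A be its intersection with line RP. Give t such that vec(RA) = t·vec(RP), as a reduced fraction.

Set E = (0, 0), Y = (1, 0), U = (0, 1); any affine frame gives the same invariant.
1. P is the centroid of triangle YUE ⇒ P = (1/3, 1/3)
2. R lies on line EY with ER:RY = 4:1 ⇒ R = (4/5, 0)
through E parallel to UY: direction (1, -1); meets RP at A = (-2, 2)
A = R + t·(P−R) with t = 6

t = 6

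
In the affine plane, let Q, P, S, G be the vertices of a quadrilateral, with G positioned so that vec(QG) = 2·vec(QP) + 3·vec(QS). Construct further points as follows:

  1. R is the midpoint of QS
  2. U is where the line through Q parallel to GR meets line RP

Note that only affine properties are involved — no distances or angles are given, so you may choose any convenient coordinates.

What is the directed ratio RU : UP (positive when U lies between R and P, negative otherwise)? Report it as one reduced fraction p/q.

Work in coordinates with Q = (0, 0), P = (1, 0), S = (0, 1), G = (2, 3).
1. R is the midpoint of QS ⇒ R = (0, 1/2)
2. U is where the line through Q parallel to GR meets line RP ⇒ U = (2/7, 5/14)
U = R + t·(P−R) with t = 2/7, so RU:UP = t:(1−t) = 2/7:5/7

RU:UP = 2/5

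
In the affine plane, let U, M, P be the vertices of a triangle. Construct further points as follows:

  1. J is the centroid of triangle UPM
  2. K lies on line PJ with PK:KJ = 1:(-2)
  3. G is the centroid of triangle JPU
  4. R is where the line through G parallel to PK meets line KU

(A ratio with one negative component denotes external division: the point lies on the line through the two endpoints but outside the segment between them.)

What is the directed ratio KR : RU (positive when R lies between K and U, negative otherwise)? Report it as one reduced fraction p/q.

KR:RU = 1/2

Set U = (0, 0), M = (1, 0), P = (0, 1); any affine frame gives the same invariant.
1. J is the centroid of triangle UPM ⇒ J = (1/3, 1/3)
2. K lies on line PJ with PK:KJ = 1:(-2) ⇒ K = (-1/3, 5/3)
3. G is the centroid of triangle JPU ⇒ G = (1/9, 4/9)
4. R is where the line through G parallel to PK meets line KU ⇒ R = (-2/9, 10/9)
R = K + t·(U−K) with t = 1/3, so KR:RU = t:(1−t) = 1/3:2/3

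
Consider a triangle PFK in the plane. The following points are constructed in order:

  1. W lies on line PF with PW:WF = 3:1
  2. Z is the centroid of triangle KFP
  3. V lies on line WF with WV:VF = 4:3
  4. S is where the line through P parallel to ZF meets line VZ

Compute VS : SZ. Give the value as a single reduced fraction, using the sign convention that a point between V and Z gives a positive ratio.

VS:SZ = -25/28

Work in coordinates with P = (0, 0), F = (1, 0), K = (0, 1).
1. W lies on line PF with PW:WF = 3:1 ⇒ W = (3/4, 0)
2. Z is the centroid of triangle KFP ⇒ Z = (1/3, 1/3)
3. V lies on line WF with WV:VF = 4:3 ⇒ V = (25/28, 0)
4. S is where the line through P parallel to ZF meets line VZ ⇒ S = (50/9, -25/9)
S = V + t·(Z−V) with t = -25/3, so VS:SZ = t:(1−t) = -25/3:28/3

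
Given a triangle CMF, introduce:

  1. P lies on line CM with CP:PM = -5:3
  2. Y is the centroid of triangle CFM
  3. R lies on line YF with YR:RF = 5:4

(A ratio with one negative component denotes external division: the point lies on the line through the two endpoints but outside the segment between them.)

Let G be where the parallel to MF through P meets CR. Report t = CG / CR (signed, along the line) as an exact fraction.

Assign C = (0, 0), M = (1, 0), F = (0, 1) — the answer is frame-independent, so this choice is without loss of generality.
1. P lies on line CM with CP:PM = -5:3 ⇒ P = (5/2, 0)
2. Y is the centroid of triangle CFM ⇒ Y = (1/3, 1/3)
3. R lies on line YF with YR:RF = 5:4 ⇒ R = (4/27, 19/27)
through P parallel to MF: direction (-1, 1); meets CR at G = (10/23, 95/46)
G = C + t·(R−C) with t = 135/46

t = 135/46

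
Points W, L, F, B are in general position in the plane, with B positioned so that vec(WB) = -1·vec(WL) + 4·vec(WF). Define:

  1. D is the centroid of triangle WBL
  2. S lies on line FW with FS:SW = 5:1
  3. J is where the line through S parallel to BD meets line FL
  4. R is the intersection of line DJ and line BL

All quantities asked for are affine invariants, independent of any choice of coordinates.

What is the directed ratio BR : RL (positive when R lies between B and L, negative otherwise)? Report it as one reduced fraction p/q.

Set W = (0, 0), L = (1, 0), F = (0, 1), B = (-1, 4); any affine frame gives the same invariant.
1. D is the centroid of triangle WBL ⇒ D = (0, 4/3)
2. S lies on line FW with FS:SW = 5:1 ⇒ S = (0, 1/6)
3. J is where the line through S parallel to BD meets line FL ⇒ J = (-1/2, 3/2)
4. R is the intersection of line DJ and line BL ⇒ R = (2/5, 6/5)
R = B + t·(L−B) with t = 7/10, so BR:RL = t:(1−t) = 7/10:3/10

BR:RL = 7/3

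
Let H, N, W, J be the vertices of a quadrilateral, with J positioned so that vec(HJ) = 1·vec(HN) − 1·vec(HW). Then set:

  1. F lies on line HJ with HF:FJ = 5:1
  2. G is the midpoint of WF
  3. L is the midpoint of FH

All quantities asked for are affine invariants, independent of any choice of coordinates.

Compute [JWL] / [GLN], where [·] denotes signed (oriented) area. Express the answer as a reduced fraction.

[JWL]:[GLN] = 2

Assign H = (0, 0), N = (1, 0), W = (0, 1), J = (1, -1) — the answer is frame-independent, so this choice is without loss of generality.
1. F lies on line HJ with HF:FJ = 5:1 ⇒ F = (5/6, -5/6)
2. G is the midpoint of WF ⇒ G = (5/12, 1/12)
3. L is the midpoint of FH ⇒ L = (5/12, -5/12)
2·[JWL] = 7/12, 2·[GLN] = 7/24
[JWL]:[GLN] = 7/12:7/24 = 2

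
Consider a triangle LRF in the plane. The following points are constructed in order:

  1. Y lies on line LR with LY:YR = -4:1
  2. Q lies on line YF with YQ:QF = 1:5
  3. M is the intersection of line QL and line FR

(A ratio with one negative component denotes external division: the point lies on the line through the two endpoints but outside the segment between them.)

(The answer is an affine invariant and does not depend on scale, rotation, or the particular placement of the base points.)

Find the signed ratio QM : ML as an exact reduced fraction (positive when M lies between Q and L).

Choose coordinates L = (0, 0), R = (1, 0), F = (0, 1).
1. Y lies on line LR with LY:YR = -4:1 ⇒ Y = (4/3, 0)
2. Q lies on line YF with YQ:QF = 1:5 ⇒ Q = (10/9, 1/6)
3. M is the intersection of line QL and line FR ⇒ M = (20/23, 3/23)
M = Q + t·(L−Q) with t = 5/23, so QM:ML = t:(1−t) = 5/23:18/23

QM:ML = 5/18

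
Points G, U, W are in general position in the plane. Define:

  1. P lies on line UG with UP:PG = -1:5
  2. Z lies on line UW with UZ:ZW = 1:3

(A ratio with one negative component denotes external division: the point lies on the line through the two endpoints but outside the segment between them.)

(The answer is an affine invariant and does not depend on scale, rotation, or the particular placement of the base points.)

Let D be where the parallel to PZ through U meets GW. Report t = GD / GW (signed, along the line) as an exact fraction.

Assign G = (0, 0), U = (1, 0), W = (0, 1) — the answer is frame-independent, so this choice is without loss of generality.
1. P lies on line UG with UP:PG = -1:5 ⇒ P = (5/4, 0)
2. Z lies on line UW with UZ:ZW = 1:3 ⇒ Z = (3/4, 1/4)
through U parallel to PZ: direction (-1/2, 1/4); meets GW at D = (0, 1/2)
D = G + t·(W−G) with t = 1/2

t = 1/2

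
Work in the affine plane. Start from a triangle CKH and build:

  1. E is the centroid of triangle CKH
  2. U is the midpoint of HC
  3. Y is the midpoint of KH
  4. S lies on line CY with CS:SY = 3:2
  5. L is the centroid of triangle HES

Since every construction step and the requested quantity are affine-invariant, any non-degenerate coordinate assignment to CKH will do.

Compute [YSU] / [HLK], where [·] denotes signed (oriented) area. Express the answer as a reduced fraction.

Work in coordinates with C = (0, 0), K = (1, 0), H = (0, 1).
1. E is the centroid of triangle CKH ⇒ E = (1/3, 1/3)
2. U is the midpoint of HC ⇒ U = (0, 1/2)
3. Y is the midpoint of KH ⇒ Y = (1/2, 1/2)
4. S lies on line CY with CS:SY = 3:2 ⇒ S = (3/10, 3/10)
5. L is the centroid of triangle HES ⇒ L = (19/90, 49/90)
2·[YSU] = -1/10, 2·[HLK] = 11/45
[YSU]:[HLK] = -1/10:11/45 = -9/22

[YSU]:[HLK] = -9/22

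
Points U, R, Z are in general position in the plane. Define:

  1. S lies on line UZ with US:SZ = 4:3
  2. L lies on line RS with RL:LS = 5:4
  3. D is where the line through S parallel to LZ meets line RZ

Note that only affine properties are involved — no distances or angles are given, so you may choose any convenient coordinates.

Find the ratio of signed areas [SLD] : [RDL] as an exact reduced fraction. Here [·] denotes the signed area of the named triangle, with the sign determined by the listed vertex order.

Assign U = (0, 0), R = (1, 0), Z = (0, 1) — the answer is frame-independent, so this choice is without loss of generality.
1. S lies on line UZ with US:SZ = 4:3 ⇒ S = (0, 4/7)
2. L lies on line RS with RL:LS = 5:4 ⇒ L = (4/9, 20/63)
3. D is where the line through S parallel to LZ meets line RZ ⇒ D = (-4/5, 9/5)
2·[SLD] = 12/35, 2·[RDL] = 3/7
[SLD]:[RDL] = 12/35:3/7 = 4/5

[SLD]:[RDL] = 4/5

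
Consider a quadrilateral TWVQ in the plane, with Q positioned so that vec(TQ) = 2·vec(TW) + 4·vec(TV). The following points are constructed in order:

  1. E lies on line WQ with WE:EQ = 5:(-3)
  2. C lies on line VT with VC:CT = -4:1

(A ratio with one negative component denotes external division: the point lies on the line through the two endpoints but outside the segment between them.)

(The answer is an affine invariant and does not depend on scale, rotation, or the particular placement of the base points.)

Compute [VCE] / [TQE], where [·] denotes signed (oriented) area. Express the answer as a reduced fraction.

[VCE]:[TQE] = 7/9

Set T = (0, 0), W = (1, 0), V = (0, 1), Q = (2, 4); any affine frame gives the same invariant.
1. E lies on line WQ with WE:EQ = 5:(-3) ⇒ E = (7/2, 10)
2. C lies on line VT with VC:CT = -4:1 ⇒ C = (0, -1/3)
2·[VCE] = 14/3, 2·[TQE] = 6
[VCE]:[TQE] = 14/3:6 = 7/9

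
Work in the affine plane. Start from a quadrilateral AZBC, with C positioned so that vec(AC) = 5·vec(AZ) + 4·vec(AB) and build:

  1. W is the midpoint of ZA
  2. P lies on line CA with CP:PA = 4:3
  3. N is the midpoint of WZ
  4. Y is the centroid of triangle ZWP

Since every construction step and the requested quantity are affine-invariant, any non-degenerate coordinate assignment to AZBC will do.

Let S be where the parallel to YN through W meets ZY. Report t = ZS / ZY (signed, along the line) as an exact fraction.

t = 2

Set A = (0, 0), Z = (1, 0), B = (0, 1), C = (5, 4); any affine frame gives the same invariant.
1. W is the midpoint of ZA ⇒ W = (1/2, 0)
2. P lies on line CA with CP:PA = 4:3 ⇒ P = (15/7, 12/7)
3. N is the midpoint of WZ ⇒ N = (3/4, 0)
4. Y is the centroid of triangle ZWP ⇒ Y = (17/14, 4/7)
through W parallel to YN: direction (-13/28, -4/7); meets ZY at S = (10/7, 8/7)
S = Z + t·(Y−Z) with t = 2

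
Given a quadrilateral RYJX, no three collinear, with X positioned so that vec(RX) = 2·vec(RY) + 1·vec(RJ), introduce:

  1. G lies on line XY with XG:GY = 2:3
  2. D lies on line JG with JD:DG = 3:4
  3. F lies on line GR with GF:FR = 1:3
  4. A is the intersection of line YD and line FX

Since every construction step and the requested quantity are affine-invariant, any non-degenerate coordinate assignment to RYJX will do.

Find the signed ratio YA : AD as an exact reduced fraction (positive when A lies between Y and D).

Assign R = (0, 0), Y = (1, 0), J = (0, 1), X = (2, 1) — the answer is frame-independent, so this choice is without loss of generality.
1. G lies on line XY with XG:GY = 2:3 ⇒ G = (8/5, 3/5)
2. D lies on line JG with JD:DG = 3:4 ⇒ D = (24/35, 29/35)
3. F lies on line GR with GF:FR = 1:3 ⇒ F = (6/5, 9/20)
4. A is the intersection of line YD and line FX ⇒ A = (106/117, 29/117)
A = Y + t·(D−Y) with t = 35/117, so YA:AD = t:(1−t) = 35/117:82/117

YA:AD = 35/82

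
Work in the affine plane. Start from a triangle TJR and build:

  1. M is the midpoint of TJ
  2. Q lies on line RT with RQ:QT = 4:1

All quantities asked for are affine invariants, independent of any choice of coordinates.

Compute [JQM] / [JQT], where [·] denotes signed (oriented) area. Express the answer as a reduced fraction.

[JQM]:[JQT] = 1/2

Set T = (0, 0), J = (1, 0), R = (0, 1); any affine frame gives the same invariant.
1. M is the midpoint of TJ ⇒ M = (1/2, 0)
2. Q lies on line RT with RQ:QT = 4:1 ⇒ Q = (0, 1/5)
2·[JQM] = 1/10, 2·[JQT] = 1/5
[JQM]:[JQT] = 1/10:1/5 = 1/2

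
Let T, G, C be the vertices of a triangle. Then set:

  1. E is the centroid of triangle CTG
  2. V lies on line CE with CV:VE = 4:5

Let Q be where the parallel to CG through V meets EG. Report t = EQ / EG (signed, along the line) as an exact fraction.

Choose coordinates T = (0, 0), G = (1, 0), C = (0, 1).
1. E is the centroid of triangle CTG ⇒ E = (1/3, 1/3)
2. V lies on line CE with CV:VE = 4:5 ⇒ V = (4/27, 19/27)
through V parallel to CG: direction (1, -1); meets EG at Q = (19/27, 4/27)
Q = E + t·(G−E) with t = 5/9

t = 5/9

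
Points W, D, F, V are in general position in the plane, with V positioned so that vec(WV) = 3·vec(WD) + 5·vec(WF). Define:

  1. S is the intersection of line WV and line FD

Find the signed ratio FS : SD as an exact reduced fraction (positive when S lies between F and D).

Choose coordinates W = (0, 0), D = (1, 0), F = (0, 1), V = (3, 5).
1. S is the intersection of line WV and line FD ⇒ S = (3/8, 5/8)
S = F + t·(D−F) with t = 3/8, so FS:SD = t:(1−t) = 3/8:5/8

FS:SD = 3/5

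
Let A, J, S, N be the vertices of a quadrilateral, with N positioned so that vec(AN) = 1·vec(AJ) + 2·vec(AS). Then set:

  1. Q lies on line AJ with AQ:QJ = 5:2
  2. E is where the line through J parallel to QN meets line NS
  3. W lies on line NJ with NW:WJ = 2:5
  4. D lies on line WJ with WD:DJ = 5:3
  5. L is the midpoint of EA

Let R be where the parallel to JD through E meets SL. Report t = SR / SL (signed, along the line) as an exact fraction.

Work in coordinates with A = (0, 0), J = (1, 0), S = (0, 1), N = (1, 2).
1. Q lies on line AJ with AQ:QJ = 5:2 ⇒ Q = (5/7, 0)
2. E is where the line through J parallel to QN meets line NS ⇒ E = (4/3, 7/3)
3. W lies on line NJ with NW:WJ = 2:5 ⇒ W = (1, 10/7)
4. D lies on line WJ with WD:DJ = 5:3 ⇒ D = (1, 15/28)
5. L is the midpoint of EA ⇒ L = (2/3, 7/6)
through E parallel to JD: direction (0, 15/28); meets SL at R = (4/3, 4/3)
R = S + t·(L−S) with t = 2

t = 2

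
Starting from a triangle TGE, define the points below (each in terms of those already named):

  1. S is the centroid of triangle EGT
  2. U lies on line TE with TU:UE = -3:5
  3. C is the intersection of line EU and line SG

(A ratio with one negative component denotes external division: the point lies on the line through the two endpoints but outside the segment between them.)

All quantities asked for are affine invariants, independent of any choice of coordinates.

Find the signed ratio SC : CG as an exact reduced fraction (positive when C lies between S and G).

Set T = (0, 0), G = (1, 0), E = (0, 1); any affine frame gives the same invariant.
1. S is the centroid of triangle EGT ⇒ S = (1/3, 1/3)
2. U lies on line TE with TU:UE = -3:5 ⇒ U = (0, -3/2)
3. C is the intersection of line EU and line SG ⇒ C = (0, 1/2)
C = S + t·(G−S) with t = -1/2, so SC:CG = t:(1−t) = -1/2:3/2

SC:CG = -1/3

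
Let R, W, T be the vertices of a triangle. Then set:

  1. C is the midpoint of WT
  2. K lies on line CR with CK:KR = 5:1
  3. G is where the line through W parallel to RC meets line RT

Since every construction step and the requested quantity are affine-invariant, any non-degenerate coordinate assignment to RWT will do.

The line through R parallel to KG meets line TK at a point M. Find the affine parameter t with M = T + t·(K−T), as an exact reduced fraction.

Set R = (0, 0), W = (1, 0), T = (0, 1); any affine frame gives the same invariant.
1. C is the midpoint of WT ⇒ C = (1/2, 1/2)
2. K lies on line CR with CK:KR = 5:1 ⇒ K = (1/12, 1/12)
3. G is where the line through W parallel to RC meets line RT ⇒ G = (0, -1)
through R parallel to KG: direction (-1/12, -13/12); meets TK at M = (1/24, 13/24)
M = T + t·(K−T) with t = 1/2

t = 1/2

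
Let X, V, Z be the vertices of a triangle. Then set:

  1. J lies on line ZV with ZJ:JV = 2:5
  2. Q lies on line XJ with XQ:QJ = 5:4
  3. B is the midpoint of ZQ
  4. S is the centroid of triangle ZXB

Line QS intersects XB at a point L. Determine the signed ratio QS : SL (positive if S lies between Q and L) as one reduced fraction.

Assign X = (0, 0), V = (1, 0), Z = (0, 1) — the answer is frame-independent, so this choice is without loss of generality.
1. J lies on line ZV with ZJ:JV = 2:5 ⇒ J = (2/7, 5/7)
2. Q lies on line XJ with XQ:QJ = 5:4 ⇒ Q = (10/63, 25/63)
3. B is the midpoint of ZQ ⇒ B = (5/63, 44/63)
4. S is the centroid of triangle ZXB ⇒ S = (5/189, 107/189)
line QS meets XB at L = (5/84, 11/21)
S = Q + t·(L−Q) with t = 4/3, so QS:SL = 4/3:-1/3

QS:SL = -4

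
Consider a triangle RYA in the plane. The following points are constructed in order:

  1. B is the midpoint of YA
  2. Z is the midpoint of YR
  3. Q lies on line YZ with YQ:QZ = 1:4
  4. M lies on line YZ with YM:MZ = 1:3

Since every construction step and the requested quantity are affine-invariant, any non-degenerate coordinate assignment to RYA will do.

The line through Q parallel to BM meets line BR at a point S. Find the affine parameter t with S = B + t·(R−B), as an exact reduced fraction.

Assign R = (0, 0), Y = (1, 0), A = (0, 1) — the answer is frame-independent, so this choice is without loss of generality.
1. B is the midpoint of YA ⇒ B = (1/2, 1/2)
2. Z is the midpoint of YR ⇒ Z = (1/2, 0)
3. Q lies on line YZ with YQ:QZ = 1:4 ⇒ Q = (9/10, 0)
4. M lies on line YZ with YM:MZ = 1:3 ⇒ M = (7/8, 0)
through Q parallel to BM: direction (3/8, -1/2); meets BR at S = (18/35, 18/35)
S = B + t·(R−B) with t = -1/35

t = -1/35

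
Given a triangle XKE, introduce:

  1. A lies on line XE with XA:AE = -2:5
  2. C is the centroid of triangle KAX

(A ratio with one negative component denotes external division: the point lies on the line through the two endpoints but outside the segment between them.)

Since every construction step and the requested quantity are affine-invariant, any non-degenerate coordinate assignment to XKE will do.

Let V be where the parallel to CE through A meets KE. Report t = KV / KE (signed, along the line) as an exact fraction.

t = 13/8

Choose coordinates X = (0, 0), K = (1, 0), E = (0, 1).
1. A lies on line XE with XA:AE = -2:5 ⇒ A = (0, -2/3)
2. C is the centroid of triangle KAX ⇒ C = (1/3, -2/9)
through A parallel to CE: direction (-1/3, 11/9); meets KE at V = (-5/8, 13/8)
V = K + t·(E−K) with t = 13/8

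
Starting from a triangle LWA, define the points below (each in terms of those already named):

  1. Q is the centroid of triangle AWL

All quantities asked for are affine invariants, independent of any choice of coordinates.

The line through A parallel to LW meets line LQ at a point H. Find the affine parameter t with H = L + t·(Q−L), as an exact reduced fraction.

t = 3

Work in coordinates with L = (0, 0), W = (1, 0), A = (0, 1).
1. Q is the centroid of triangle AWL ⇒ Q = (1/3, 1/3)
through A parallel to LW: direction (1, 0); meets LQ at H = (1, 1)
H = L + t·(Q−L) with t = 3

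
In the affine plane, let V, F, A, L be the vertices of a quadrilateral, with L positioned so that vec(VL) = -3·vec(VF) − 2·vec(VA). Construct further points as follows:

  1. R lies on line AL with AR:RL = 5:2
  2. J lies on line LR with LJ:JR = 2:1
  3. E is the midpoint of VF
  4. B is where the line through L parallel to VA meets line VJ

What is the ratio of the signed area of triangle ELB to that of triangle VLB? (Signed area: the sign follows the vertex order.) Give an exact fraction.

Choose coordinates V = (0, 0), F = (1, 0), A = (0, 1), L = (-3, -2).
1. R lies on line AL with AR:RL = 5:2 ⇒ R = (-15/7, -8/7)
2. J lies on line LR with LJ:JR = 2:1 ⇒ J = (-17/7, -10/7)
3. E is the midpoint of VF ⇒ E = (1/2, 0)
4. B is where the line through L parallel to VA meets line VJ ⇒ B = (-3, -30/17)
2·[ELB] = -14/17, 2·[VLB] = -12/17
[ELB]:[VLB] = -14/17:-12/17 = 7/6

[ELB]:[VLB] = 7/6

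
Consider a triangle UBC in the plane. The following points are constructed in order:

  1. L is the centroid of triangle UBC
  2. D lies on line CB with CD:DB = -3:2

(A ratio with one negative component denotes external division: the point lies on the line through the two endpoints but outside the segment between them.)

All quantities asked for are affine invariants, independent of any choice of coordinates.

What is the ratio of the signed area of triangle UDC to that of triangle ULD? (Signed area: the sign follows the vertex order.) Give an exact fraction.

Work in coordinates with U = (0, 0), B = (1, 0), C = (0, 1).
1. L is the centroid of triangle UBC ⇒ L = (1/3, 1/3)
2. D lies on line CB with CD:DB = -3:2 ⇒ D = (3, -2)
2·[UDC] = 3, 2·[ULD] = -5/3
[UDC]:[ULD] = 3:-5/3 = -9/5

[UDC]:[ULD] = -9/5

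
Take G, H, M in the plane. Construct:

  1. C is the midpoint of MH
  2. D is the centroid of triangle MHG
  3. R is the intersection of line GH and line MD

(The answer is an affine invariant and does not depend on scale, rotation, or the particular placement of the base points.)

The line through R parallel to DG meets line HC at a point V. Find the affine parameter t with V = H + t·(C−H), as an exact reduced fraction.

t = 1/2

Work in coordinates with G = (0, 0), H = (1, 0), M = (0, 1).
1. C is the midpoint of MH ⇒ C = (1/2, 1/2)
2. D is the centroid of triangle MHG ⇒ D = (1/3, 1/3)
3. R is the intersection of line GH and line MD ⇒ R = (1/2, 0)
through R parallel to DG: direction (-1/3, -1/3); meets HC at V = (3/4, 1/4)
V = H + t·(C−H) with t = 1/2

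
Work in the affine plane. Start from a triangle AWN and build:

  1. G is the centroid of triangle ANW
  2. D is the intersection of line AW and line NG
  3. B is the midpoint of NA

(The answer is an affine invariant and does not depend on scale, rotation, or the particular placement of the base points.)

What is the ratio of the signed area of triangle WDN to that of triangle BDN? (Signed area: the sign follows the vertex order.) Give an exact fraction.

Set A = (0, 0), W = (1, 0), N = (0, 1); any affine frame gives the same invariant.
1. G is the centroid of triangle ANW ⇒ G = (1/3, 1/3)
2. D is the intersection of line AW and line NG ⇒ D = (1/2, 0)
3. B is the midpoint of NA ⇒ B = (0, 1/2)
2·[WDN] = -1/2, 2·[BDN] = 1/4
[WDN]:[BDN] = -1/2:1/4 = -2

[WDN]:[BDN] = -2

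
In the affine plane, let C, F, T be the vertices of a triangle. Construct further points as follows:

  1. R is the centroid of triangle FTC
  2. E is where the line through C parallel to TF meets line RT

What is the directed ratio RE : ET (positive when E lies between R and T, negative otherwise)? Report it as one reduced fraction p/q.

Choose coordinates C = (0, 0), F = (1, 0), T = (0, 1).
1. R is the centroid of triangle FTC ⇒ R = (1/3, 1/3)
2. E is where the line through C parallel to TF meets line RT ⇒ E = (1, -1)
E = R + t·(T−R) with t = -2, so RE:ET = t:(1−t) = -2:3

RE:ET = -2/3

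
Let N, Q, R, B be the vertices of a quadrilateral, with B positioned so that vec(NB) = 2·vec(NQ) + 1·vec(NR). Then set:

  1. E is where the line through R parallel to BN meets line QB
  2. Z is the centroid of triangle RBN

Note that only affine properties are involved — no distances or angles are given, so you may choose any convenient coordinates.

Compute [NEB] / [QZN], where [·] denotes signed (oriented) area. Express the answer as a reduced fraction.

[NEB]:[QZN] = -3

Choose coordinates N = (0, 0), Q = (1, 0), R = (0, 1), B = (2, 1).
1. E is where the line through R parallel to BN meets line QB ⇒ E = (4, 3)
2. Z is the centroid of triangle RBN ⇒ Z = (2/3, 2/3)
2·[NEB] = -2, 2·[QZN] = 2/3
[NEB]:[QZN] = -2:2/3 = -3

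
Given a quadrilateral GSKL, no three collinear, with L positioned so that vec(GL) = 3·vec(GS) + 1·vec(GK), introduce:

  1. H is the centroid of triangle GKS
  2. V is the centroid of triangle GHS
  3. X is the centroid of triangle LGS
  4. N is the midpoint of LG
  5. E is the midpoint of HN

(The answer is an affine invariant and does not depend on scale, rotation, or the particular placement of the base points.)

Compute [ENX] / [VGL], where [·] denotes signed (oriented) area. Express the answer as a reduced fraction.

Assign G = (0, 0), S = (1, 0), K = (0, 1), L = (3, 1) — the answer is frame-independent, so this choice is without loss of generality.
1. H is the centroid of triangle GKS ⇒ H = (1/3, 1/3)
2. V is the centroid of triangle GHS ⇒ V = (4/9, 1/9)
3. X is the centroid of triangle LGS ⇒ X = (4/3, 1/3)
4. N is the midpoint of LG ⇒ N = (3/2, 1/2)
5. E is the midpoint of HN ⇒ E = (11/12, 5/12)
2·[ENX] = -1/12, 2·[VGL] = -1/9
[ENX]:[VGL] = -1/12:-1/9 = 3/4

[ENX]:[VGL] = 3/4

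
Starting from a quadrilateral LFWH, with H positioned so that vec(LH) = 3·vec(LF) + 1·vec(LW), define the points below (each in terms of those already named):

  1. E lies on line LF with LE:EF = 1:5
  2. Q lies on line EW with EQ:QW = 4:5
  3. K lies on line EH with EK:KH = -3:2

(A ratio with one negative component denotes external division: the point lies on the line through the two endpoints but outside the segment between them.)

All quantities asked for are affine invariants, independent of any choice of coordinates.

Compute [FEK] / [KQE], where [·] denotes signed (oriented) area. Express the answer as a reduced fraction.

Set L = (0, 0), F = (1, 0), W = (0, 1), H = (3, 1); any affine frame gives the same invariant.
1. E lies on line LF with LE:EF = 1:5 ⇒ E = (1/6, 0)
2. Q lies on line EW with EQ:QW = 4:5 ⇒ Q = (5/54, 4/9)
3. K lies on line EH with EK:KH = -3:2 ⇒ K = (26/3, 3)
2·[FEK] = -5/2, 2·[KQE] = 4
[FEK]:[KQE] = -5/2:4 = -5/8

[FEK]:[KQE] = -5/8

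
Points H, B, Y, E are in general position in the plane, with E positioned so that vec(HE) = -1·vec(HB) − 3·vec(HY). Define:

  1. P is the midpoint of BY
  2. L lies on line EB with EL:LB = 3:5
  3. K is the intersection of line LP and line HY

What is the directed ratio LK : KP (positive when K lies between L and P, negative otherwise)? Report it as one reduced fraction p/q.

Choose coordinates H = (0, 0), B = (1, 0), Y = (0, 1), E = (-1, -3).
1. P is the midpoint of BY ⇒ P = (1/2, 1/2)
2. L lies on line EB with EL:LB = 3:5 ⇒ L = (-1/4, -15/8)
3. K is the intersection of line LP and line HY ⇒ K = (0, -13/12)
K = L + t·(P−L) with t = 1/3, so LK:KP = t:(1−t) = 1/3:2/3

LK:KP = 1/2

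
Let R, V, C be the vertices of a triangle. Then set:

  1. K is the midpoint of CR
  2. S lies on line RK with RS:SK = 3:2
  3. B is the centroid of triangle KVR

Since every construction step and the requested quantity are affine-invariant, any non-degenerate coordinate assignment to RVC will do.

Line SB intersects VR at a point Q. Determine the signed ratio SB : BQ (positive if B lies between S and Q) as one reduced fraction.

SB:BQ = 4/5

Assign R = (0, 0), V = (1, 0), C = (0, 1) — the answer is frame-independent, so this choice is without loss of generality.
1. K is the midpoint of CR ⇒ K = (0, 1/2)
2. S lies on line RK with RS:SK = 3:2 ⇒ S = (0, 3/10)
3. B is the centroid of triangle KVR ⇒ B = (1/3, 1/6)
line SB meets VR at Q = (3/4, 0)
B = S + t·(Q−S) with t = 4/9, so SB:BQ = 4/9:5/9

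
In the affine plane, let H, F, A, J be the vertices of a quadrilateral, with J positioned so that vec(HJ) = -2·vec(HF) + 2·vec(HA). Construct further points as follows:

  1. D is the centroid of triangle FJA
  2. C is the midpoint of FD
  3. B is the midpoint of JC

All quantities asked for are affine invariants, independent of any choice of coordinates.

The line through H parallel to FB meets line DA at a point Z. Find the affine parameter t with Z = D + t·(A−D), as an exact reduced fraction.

t = -17/5

Set H = (0, 0), F = (1, 0), A = (0, 1), J = (-2, 2); any affine frame gives the same invariant.
1. D is the centroid of triangle FJA ⇒ D = (-1/3, 1)
2. C is the midpoint of FD ⇒ C = (1/3, 1/2)
3. B is the midpoint of JC ⇒ B = (-5/6, 5/4)
through H parallel to FB: direction (-11/6, 5/4); meets DA at Z = (-22/15, 1)
Z = D + t·(A−D) with t = -17/5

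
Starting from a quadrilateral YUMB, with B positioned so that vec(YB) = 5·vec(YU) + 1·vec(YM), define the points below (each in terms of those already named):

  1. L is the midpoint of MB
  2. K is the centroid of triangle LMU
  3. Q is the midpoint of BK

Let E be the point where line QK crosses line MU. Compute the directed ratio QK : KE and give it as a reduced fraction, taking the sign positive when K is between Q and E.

Work in coordinates with Y = (0, 0), U = (1, 0), M = (0, 1), B = (5, 1).
1. L is the midpoint of MB ⇒ L = (5/2, 1)
2. K is the centroid of triangle LMU ⇒ K = (7/6, 2/3)
3. Q is the midpoint of BK ⇒ Q = (37/12, 5/6)
line QK meets MU at E = (2/5, 3/5)
K = Q + t·(E−Q) with t = 5/7, so QK:KE = 5/7:2/7

QK:KE = 5/2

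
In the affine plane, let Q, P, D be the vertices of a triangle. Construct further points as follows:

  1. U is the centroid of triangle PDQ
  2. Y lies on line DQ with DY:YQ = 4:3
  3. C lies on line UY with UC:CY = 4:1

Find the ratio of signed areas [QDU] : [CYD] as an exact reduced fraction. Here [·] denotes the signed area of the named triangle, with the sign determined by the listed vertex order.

[QDU]:[CYD] = 35/4

Set Q = (0, 0), P = (1, 0), D = (0, 1); any affine frame gives the same invariant.
1. U is the centroid of triangle PDQ ⇒ U = (1/3, 1/3)
2. Y lies on line DQ with DY:YQ = 4:3 ⇒ Y = (0, 3/7)
3. C lies on line UY with UC:CY = 4:1 ⇒ C = (1/15, 43/105)
2·[QDU] = -1/3, 2·[CYD] = -4/105
[QDU]:[CYD] = -1/3:-4/105 = 35/4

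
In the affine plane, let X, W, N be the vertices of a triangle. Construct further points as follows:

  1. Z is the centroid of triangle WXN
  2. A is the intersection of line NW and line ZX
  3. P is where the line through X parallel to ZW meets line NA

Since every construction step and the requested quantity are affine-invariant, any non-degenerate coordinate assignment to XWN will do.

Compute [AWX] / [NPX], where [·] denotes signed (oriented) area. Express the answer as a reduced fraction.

Choose coordinates X = (0, 0), W = (1, 0), N = (0, 1).
1. Z is the centroid of triangle WXN ⇒ Z = (1/3, 1/3)
2. A is the intersection of line NW and line ZX ⇒ A = (1/2, 1/2)
3. P is where the line through X parallel to ZW meets line NA ⇒ P = (2, -1)
2·[AWX] = -1/2, 2·[NPX] = -2
[AWX]:[NPX] = -1/2:-2 = 1/4

[AWX]:[NPX] = 1/4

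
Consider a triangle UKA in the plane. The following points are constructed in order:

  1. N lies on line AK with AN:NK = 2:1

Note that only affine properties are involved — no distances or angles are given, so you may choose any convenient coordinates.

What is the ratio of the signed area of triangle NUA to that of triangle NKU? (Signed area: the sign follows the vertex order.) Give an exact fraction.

Work in coordinates with U = (0, 0), K = (1, 0), A = (0, 1).
1. N lies on line AK with AN:NK = 2:1 ⇒ N = (2/3, 1/3)
2·[NUA] = -2/3, 2·[NKU] = -1/3
[NUA]:[NKU] = -2/3:-1/3 = 2

[NUA]:[NKU] = 2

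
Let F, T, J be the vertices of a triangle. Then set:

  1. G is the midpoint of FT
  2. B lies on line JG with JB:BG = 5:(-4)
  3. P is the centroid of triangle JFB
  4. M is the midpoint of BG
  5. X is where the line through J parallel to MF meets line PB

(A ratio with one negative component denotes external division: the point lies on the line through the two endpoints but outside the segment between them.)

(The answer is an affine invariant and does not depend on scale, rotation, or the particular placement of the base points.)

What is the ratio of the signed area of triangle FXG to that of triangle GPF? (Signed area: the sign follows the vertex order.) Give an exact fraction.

Set F = (0, 0), T = (1, 0), J = (0, 1); any affine frame gives the same invariant.
1. G is the midpoint of FT ⇒ G = (1/2, 0)
2. B lies on line JG with JB:BG = 5:(-4) ⇒ B = (5/2, -4)
3. P is the centroid of triangle JFB ⇒ P = (5/6, -1)
4. M is the midpoint of BG ⇒ M = (3/2, -2)
5. X is where the line through J parallel to MF meets line PB ⇒ X = (-15/14, 17/7)
2·[FXG] = -17/14, 2·[GPF] = -1/2
[FXG]:[GPF] = -17/14:-1/2 = 17/7

[FXG]:[GPF] = 17/7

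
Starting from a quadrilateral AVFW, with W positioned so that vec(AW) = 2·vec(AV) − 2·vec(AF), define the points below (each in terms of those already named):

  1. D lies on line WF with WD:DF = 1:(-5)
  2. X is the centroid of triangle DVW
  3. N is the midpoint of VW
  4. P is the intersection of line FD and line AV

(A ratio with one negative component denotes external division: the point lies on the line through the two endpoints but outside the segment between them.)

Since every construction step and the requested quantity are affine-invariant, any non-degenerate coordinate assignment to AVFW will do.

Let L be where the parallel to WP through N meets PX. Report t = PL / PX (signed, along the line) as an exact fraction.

t = 3/2

Work in coordinates with A = (0, 0), V = (1, 0), F = (0, 1), W = (2, -2).
1. D lies on line WF with WD:DF = 1:(-5) ⇒ D = (5/2, -11/4)
2. X is the centroid of triangle DVW ⇒ X = (11/6, -19/12)
3. N is the midpoint of VW ⇒ N = (3/2, -1)
4. P is the intersection of line FD and line AV ⇒ P = (2/3, 0)
through N parallel to WP: direction (-4/3, 2); meets PX at L = (29/12, -19/8)
L = P + t·(X−P) with t = 3/2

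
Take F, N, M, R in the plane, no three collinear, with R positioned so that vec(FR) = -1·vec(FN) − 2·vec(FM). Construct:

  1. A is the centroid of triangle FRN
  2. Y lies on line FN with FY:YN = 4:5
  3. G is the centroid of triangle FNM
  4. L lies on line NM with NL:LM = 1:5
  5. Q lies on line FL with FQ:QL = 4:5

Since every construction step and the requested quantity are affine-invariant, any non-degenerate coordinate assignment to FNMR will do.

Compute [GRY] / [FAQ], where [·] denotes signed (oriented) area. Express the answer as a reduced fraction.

[GRY]:[FAQ] = 57/20

Set F = (0, 0), N = (1, 0), M = (0, 1), R = (-1, -2); any affine frame gives the same invariant.
1. A is the centroid of triangle FRN ⇒ A = (0, -2/3)
2. Y lies on line FN with FY:YN = 4:5 ⇒ Y = (4/9, 0)
3. G is the centroid of triangle FNM ⇒ G = (1/3, 1/3)
4. L lies on line NM with NL:LM = 1:5 ⇒ L = (5/6, 1/6)
5. Q lies on line FL with FQ:QL = 4:5 ⇒ Q = (10/27, 2/27)
2·[GRY] = 19/27, 2·[FAQ] = 20/81
[GRY]:[FAQ] = 19/27:20/81 = 57/20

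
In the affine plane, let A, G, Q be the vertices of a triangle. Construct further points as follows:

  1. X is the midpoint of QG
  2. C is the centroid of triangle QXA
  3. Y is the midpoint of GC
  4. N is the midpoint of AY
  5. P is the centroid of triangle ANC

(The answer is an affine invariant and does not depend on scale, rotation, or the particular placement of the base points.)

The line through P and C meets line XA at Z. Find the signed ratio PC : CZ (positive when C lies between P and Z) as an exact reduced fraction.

PC:CZ = -5/6

Work in coordinates with A = (0, 0), G = (1, 0), Q = (0, 1).
1. X is the midpoint of QG ⇒ X = (1/2, 1/2)
2. C is the centroid of triangle QXA ⇒ C = (1/6, 1/2)
3. Y is the midpoint of GC ⇒ Y = (7/12, 1/4)
4. N is the midpoint of AY ⇒ N = (7/24, 1/8)
5. P is the centroid of triangle ANC ⇒ P = (11/72, 5/24)
line PC meets XA at Z = (3/20, 3/20)
C = P + t·(Z−P) with t = -5, so PC:CZ = -5:6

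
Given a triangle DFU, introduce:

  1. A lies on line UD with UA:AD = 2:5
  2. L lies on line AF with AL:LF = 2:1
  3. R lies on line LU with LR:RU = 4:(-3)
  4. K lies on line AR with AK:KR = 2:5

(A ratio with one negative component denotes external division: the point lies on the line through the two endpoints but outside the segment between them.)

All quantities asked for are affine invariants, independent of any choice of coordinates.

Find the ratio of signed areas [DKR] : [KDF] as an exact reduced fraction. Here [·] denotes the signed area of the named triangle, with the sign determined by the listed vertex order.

Choose coordinates D = (0, 0), F = (1, 0), U = (0, 1).
1. A lies on line UD with UA:AD = 2:5 ⇒ A = (0, 5/7)
2. L lies on line AF with AL:LF = 2:1 ⇒ L = (2/3, 5/21)
3. R lies on line LU with LR:RU = 4:(-3) ⇒ R = (-2, 23/7)
4. K lies on line AR with AK:KR = 2:5 ⇒ K = (-4/7, 71/49)
2·[DKR] = 50/49, 2·[KDF] = 71/49
[DKR]:[KDF] = 50/49:71/49 = 50/71

[DKR]:[KDF] = 50/71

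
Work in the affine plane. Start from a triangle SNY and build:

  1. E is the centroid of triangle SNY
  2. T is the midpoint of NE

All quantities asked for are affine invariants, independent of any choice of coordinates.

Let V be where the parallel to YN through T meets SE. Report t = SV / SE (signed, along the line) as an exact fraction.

Set S = (0, 0), N = (1, 0), Y = (0, 1); any affine frame gives the same invariant.
1. E is the centroid of triangle SNY ⇒ E = (1/3, 1/3)
2. T is the midpoint of NE ⇒ T = (2/3, 1/6)
through T parallel to YN: direction (1, -1); meets SE at V = (5/12, 5/12)
V = S + t·(E−S) with t = 5/4

t = 5/4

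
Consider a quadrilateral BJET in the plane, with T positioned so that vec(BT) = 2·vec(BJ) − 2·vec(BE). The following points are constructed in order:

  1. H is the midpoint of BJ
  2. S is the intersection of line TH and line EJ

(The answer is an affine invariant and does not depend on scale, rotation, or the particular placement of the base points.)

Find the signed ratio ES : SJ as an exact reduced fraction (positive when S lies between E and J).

Work in coordinates with B = (0, 0), J = (1, 0), E = (0, 1), T = (2, -2).
1. H is the midpoint of BJ ⇒ H = (1/2, 0)
2. S is the intersection of line TH and line EJ ⇒ S = (-1, 2)
S = E + t·(J−E) with t = -1, so ES:SJ = t:(1−t) = -1:2

ES:SJ = -1/2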